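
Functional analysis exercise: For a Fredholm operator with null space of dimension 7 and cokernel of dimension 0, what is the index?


The Fredholm index is defined as ind(T) = dim(ker T) - dim(coker T)
= 7 - 0
= 7

7


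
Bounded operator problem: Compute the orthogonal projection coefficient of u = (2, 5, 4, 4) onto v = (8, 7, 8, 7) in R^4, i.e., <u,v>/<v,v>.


Computing <u,v> = 2*8 + 5*7 + 4*8 + 4*7 = 111
Computing <v,v> = 8^2 + 7^2 + 8^2 + 7^2 = 226
Projection coefficient = 111/226 = 0.4912

0.4912


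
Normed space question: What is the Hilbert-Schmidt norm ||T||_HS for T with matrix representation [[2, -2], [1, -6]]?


The Hilbert-Schmidt norm is sqrt(sum of squares of all entries).
Sum of squares = 2^2 + (-2)^2 + 1^2 + (-6)^2
= 4 + 4 + 1 + 36 = 45
||T||_HS = sqrt(45) = 6.7082

6.7082


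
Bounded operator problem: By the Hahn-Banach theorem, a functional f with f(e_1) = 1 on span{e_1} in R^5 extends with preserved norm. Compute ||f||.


The norm of f is given by ||f|| = sup_{||x||=1} |f(x)|.
On span{e_1}, ||e_1|| = 1, so ||f|| = |f(e_1)| / ||e_1||
= |1| / 1 = 1.0000

1.0000


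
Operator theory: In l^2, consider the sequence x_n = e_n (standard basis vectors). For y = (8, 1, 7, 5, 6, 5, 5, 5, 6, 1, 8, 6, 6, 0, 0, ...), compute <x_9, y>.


x_9 = e_9 is the standard basis vector with 1 in position 9.
<x_9, y> = y_9 = 6
As n -> infinity, <x_n, y> -> 0, confirming weak convergence of (x_n) to 0.

6


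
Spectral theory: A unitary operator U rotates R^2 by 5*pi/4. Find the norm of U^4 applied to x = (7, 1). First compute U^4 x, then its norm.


U is a rotation by theta = 5*pi/4
U^4 = rotation by 4*theta = 20*pi/4 = 4*pi/4 (mod 2*pi)
cos(4*pi/4) = -1.0000, sin(4*pi/4) = 0.0000
U^4 x = (-1.0000 * 7 - 0.0000 * 1, 0.0000 * 7 + -1.0000 * 1)
= (-7.0000, -1.0000)
||U^4 x|| = sqrt((-7.0000)^2 + (-1.0000)^2) = sqrt(50.0000) = 7.0711

7.0711


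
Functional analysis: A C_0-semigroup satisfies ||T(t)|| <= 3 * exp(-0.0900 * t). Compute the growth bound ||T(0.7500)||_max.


||T(0.7500)|| <= 3 * exp(-0.0900 * 0.7500)
= 3 * exp(-0.0675)
= 3 * 0.9347
= 2.8042

2.8042


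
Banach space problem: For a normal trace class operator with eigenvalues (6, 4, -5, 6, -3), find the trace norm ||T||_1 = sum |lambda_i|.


For a normal operator, singular values equal |eigenvalues|.
Trace norm = sum |lambda_i| = 6 + 4 + 5 + 6 + 3
= 24

24


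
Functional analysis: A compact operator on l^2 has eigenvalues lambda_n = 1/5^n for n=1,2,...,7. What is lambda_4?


The eigenvalue formula gives lambda_4 = 1/5^4
= 1/625
= 0.0016

0.0016


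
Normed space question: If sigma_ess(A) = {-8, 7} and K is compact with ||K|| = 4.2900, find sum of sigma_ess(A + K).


By Weyl's theorem, the essential spectrum is invariant under compact perturbations.
sigma_ess(A + K) = sigma_ess(A) = {-8, 7}
Sum = -8 + 7 = -1

-1


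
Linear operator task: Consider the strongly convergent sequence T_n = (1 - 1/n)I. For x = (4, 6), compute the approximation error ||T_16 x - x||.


T_16 x - x = (1 - 1/16)x - x = -x/16
||x|| = sqrt(52) = 7.2111
||T_16 x - x|| = ||x||/16 = 7.2111/16 = 0.4507

0.4507


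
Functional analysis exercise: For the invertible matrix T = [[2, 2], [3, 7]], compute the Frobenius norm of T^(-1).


det(T) = 2*7 - 2*3 = 8
T^(-1) = (1/8) * [[7, -2], [-3, 2]] = [[0.8750, -0.2500], [-0.3750, 0.2500]]
||T^(-1)||_F^2 = 0.8750^2 + (-0.2500)^2 + (-0.3750)^2 + 0.2500^2 = 1.0312
||T^(-1)||_F = sqrt(1.0312) = 1.0155

1.0155


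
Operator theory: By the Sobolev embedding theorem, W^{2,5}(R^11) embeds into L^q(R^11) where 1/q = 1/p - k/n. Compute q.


Using the Sobolev embedding formula: 1/q = 1/p - k/n
1/q = 1/5 - 2/11 = 1/55
q = 1/(1/55) = 55

55.0000


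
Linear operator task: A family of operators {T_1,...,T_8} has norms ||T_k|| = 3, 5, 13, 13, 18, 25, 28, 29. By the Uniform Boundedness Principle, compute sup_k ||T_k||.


By the Uniform Boundedness Principle, the supremum of norms is finite.
sup_k ||T_k|| = max(3, 5, 13, 13, 18, 25, 28, 29) = 29

29


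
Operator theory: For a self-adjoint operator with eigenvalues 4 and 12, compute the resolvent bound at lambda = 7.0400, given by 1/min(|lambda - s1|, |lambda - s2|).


dist(7.0400, {4, 12}) = min(|7.0400 - 4|, |7.0400 - 12|)
= min(3.0400, 4.9600) = 3.0400
Resolvent bound = 1/3.0400 = 0.3289

0.3289


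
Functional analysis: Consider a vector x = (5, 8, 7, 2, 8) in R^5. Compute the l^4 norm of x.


The l^4 norm = (sum |x_i|^4)^(1/4)
Sum of 4th powers = 625 + 4096 + 2401 + 16 + 4096 = 11234
||x||_4 = (11234)^(1/4) = 10.2952

10.2952


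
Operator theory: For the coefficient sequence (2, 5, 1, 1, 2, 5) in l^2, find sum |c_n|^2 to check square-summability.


sum |c_n|^2 = 2^2 + 5^2 + 1^2 + 1^2 + 2^2 + 5^2
= 4 + 25 + 1 + 1 + 4 + 25
= 60

60


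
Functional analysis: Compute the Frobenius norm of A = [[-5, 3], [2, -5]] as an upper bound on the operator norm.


||A||_F^2 = sum a_ij^2
= (-5)^2 + 3^2 + 2^2 + (-5)^2
= 25 + 9 + 4 + 25 = 63
||A||_F = sqrt(63) = 7.9373

7.9373


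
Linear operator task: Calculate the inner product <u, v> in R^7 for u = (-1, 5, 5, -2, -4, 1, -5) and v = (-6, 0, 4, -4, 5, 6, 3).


Computing the standard inner product <u, v> = sum u_i * v_i
= -1*-6 + 5*0 + 5*4 + -2*-4 + -4*5 + 1*6 + -5*3
= 6 + 0 + 20 + 8 + -20 + 6 + -15
= 5

5


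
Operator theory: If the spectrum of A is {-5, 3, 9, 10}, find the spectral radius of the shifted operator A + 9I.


Spectrum of A + 9I = {4, 12, 18, 19}
Spectral radius = max |lambda| over the shifted spectrum
= max(4, 12, 18, 19) = 19

19


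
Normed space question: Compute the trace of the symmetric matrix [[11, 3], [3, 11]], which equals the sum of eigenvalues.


For a self-adjoint (symmetric) matrix, the eigenvalues are real.
The sum of eigenvalues equals the trace of the matrix.
trace = 11 + 11 = 22

22


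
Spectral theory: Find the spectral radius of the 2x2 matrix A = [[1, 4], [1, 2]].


For a 2x2 matrix, eigenvalues satisfy lambda^2 - (trace)*lambda + det = 0
trace = 1 + 2 = 3
det = 1*2 - 4*1 = -2
discriminant = 3^2 - 4*(-2) = 17
spectral radius = max |eigenvalue| = 3.5616

3.5616


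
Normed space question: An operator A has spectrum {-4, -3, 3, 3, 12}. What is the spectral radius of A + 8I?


Spectrum of A + 8I = {4, 5, 11, 11, 20}
Spectral radius = max |lambda| over the shifted spectrum
= max(4, 5, 11, 11, 20) = 20

20


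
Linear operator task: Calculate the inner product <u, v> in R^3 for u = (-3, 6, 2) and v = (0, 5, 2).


Computing the standard inner product <u, v> = sum u_i * v_i
= -3*0 + 6*5 + 2*2
= 0 + 30 + 4
= 34

34


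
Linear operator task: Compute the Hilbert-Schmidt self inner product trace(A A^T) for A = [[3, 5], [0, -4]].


trace(A * A^T) = sum of squares of all entries
= 3^2 + 5^2 + 0^2 + (-4)^2
= 9 + 25 + 0 + 16
= 50

50


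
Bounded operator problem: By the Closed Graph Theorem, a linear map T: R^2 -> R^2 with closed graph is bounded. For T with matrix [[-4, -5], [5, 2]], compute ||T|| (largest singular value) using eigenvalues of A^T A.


A^T A = [[41, 30], [30, 29]]
trace(A^T A) = 70, det(A^T A) = 289
discriminant = 70^2 - 4*289 = 3744
Largest eigenvalue of A^T A = (trace + sqrt(disc))/2 = 65.5941
||T|| = sqrt(65.5941) = 8.0990

8.0990


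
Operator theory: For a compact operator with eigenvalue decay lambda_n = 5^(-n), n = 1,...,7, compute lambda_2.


The eigenvalue formula gives lambda_2 = 1/5^2
= 1/25
= 0.0400

0.0400


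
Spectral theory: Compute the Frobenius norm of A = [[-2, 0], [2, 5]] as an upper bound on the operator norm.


||A||_F^2 = sum a_ij^2
= (-2)^2 + 0^2 + 2^2 + 5^2
= 4 + 0 + 4 + 25 = 33
||A||_F = sqrt(33) = 5.7446

5.7446


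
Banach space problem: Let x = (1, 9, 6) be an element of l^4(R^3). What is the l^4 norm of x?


The l^4 norm = (sum |x_i|^4)^(1/4)
Sum of 4th powers = 1 + 6561 + 1296 = 7858
||x||_4 = (7858)^(1/4) = 9.4152

9.4152


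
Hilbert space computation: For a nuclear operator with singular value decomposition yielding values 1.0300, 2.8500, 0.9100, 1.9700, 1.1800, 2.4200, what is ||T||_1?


The nuclear norm is the sum of all singular values.
||T||_1 = 1.0300 + 2.8500 + 0.9100 + 1.9700 + 1.1800 + 2.4200
= 10.3600

10.3600


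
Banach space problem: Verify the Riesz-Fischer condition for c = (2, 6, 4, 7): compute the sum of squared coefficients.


sum |c_n|^2 = 2^2 + 6^2 + 4^2 + 7^2
= 4 + 36 + 16 + 49
= 105

105


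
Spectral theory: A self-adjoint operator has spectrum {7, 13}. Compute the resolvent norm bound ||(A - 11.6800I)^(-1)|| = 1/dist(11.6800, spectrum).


dist(11.6800, {7, 13}) = min(|11.6800 - 7|, |11.6800 - 13|)
= min(4.6800, 1.3200) = 1.3200
Resolvent bound = 1/1.3200 = 0.7576

0.7576


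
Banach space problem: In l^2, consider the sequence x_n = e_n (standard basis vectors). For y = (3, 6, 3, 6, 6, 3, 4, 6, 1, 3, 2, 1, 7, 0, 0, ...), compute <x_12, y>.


x_12 = e_12 is the standard basis vector with 1 in position 12.
<x_12, y> = y_12 = 1
As n -> infinity, <x_n, y> -> 0, confirming weak convergence of (x_n) to 0.

1


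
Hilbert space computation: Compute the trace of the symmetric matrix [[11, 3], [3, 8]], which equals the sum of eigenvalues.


For a self-adjoint (symmetric) matrix, the eigenvalues are real.
The sum of eigenvalues equals the trace of the matrix.
trace = 11 + 8 = 19

19


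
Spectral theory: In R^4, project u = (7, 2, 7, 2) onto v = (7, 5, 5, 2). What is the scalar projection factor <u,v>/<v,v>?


Computing <u,v> = 7*7 + 2*5 + 7*5 + 2*2 = 98
Computing <v,v> = 7^2 + 5^2 + 5^2 + 2^2 = 103
Projection coefficient = 98/103 = 0.9515

0.9515


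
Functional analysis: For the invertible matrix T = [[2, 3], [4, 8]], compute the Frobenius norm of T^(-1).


det(T) = 2*8 - 3*4 = 4
T^(-1) = (1/4) * [[8, -3], [-4, 2]] = [[2.0000, -0.7500], [-1.0000, 0.5000]]
||T^(-1)||_F^2 = 2.0000^2 + (-0.7500)^2 + (-1.0000)^2 + 0.5000^2 = 5.8125
||T^(-1)||_F = sqrt(5.8125) = 2.4109

2.4109


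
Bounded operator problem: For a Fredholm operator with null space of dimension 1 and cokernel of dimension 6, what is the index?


The Fredholm index is defined as ind(T) = dim(ker T) - dim(coker T)
= 1 - 6
= -5

-5


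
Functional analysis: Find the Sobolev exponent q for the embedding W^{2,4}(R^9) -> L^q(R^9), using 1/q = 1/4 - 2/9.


Using the Sobolev embedding formula: 1/q = 1/p - k/n
1/q = 1/4 - 2/9 = 1/36
q = 1/(1/36) = 36

36.0000


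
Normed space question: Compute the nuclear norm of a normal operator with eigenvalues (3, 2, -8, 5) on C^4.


For a normal operator, singular values equal |eigenvalues|.
Trace norm = sum |lambda_i| = 3 + 2 + 8 + 5
= 18

18


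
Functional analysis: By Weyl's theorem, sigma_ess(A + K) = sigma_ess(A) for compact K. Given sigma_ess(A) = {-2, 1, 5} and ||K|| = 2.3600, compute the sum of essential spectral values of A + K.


By Weyl's theorem, the essential spectrum is invariant under compact perturbations.
sigma_ess(A + K) = sigma_ess(A) = {-2, 1, 5}
Sum = -2 + 1 + 5 = 4

4


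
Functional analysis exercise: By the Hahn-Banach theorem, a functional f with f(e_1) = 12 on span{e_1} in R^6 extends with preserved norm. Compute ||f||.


The norm of f is given by ||f|| = sup_{||x||=1} |f(x)|.
On span{e_1}, ||e_1|| = 1, so ||f|| = |f(e_1)| / ||e_1||
= |12| / 1 = 12.0000

12.0000


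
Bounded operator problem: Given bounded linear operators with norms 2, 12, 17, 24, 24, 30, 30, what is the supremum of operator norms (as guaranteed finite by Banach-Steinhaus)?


By the Uniform Boundedness Principle, the supremum of norms is finite.
sup_k ||T_k|| = max(2, 12, 17, 24, 24, 30, 30) = 30

30


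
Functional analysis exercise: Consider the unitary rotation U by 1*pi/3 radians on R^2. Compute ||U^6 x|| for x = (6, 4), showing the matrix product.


U is a rotation by theta = 1*pi/3
U^6 = rotation by 6*theta = 6*pi/3 = 0*pi/3 (mod 2*pi)
cos(0*pi/3) = 1.0000, sin(0*pi/3) = 0.0000
U^6 x = (1.0000 * 6 - 0.0000 * 4, 0.0000 * 6 + 1.0000 * 4)
= (6.0000, 4.0000)
||U^6 x|| = sqrt(6.0000^2 + 4.0000^2) = sqrt(52.0000) = 7.2111

7.2111


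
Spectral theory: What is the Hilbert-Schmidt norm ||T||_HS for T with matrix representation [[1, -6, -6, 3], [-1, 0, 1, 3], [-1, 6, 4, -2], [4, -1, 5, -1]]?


The Hilbert-Schmidt norm is sqrt(sum of squares of all entries).
Sum of squares = 1^2 + (-6)^2 + (-6)^2 + 3^2 + (-1)^2 + 0^2 + 1^2 + 3^2 + (-1)^2 + 6^2 + 4^2 + (-2)^2 + 4^2 + (-1)^2 + 5^2 + (-1)^2
= 1 + 36 + 36 + 9 + 1 + 0 + 1 + 9 + 1 + 36 + 16 + 4 + 16 + 1 + 25 + 1 = 193
||T||_HS = sqrt(193) = 13.8924

13.8924


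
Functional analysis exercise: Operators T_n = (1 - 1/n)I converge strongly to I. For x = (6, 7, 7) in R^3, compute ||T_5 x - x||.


T_5 x - x = (1 - 1/5)x - x = -x/5
||x|| = sqrt(134) = 11.5758
||T_5 x - x|| = ||x||/5 = 11.5758/5 = 2.3152

2.3152


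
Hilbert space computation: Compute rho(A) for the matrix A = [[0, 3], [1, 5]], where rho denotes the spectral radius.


For a 2x2 matrix, eigenvalues satisfy lambda^2 - (trace)*lambda + det = 0
trace = 0 + 5 = 5
det = 0*5 - 3*1 = -3
discriminant = 5^2 - 4*(-3) = 37
spectral radius = max |eigenvalue| = 5.5414

5.5414


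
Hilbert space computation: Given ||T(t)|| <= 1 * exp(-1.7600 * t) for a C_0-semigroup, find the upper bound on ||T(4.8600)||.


||T(4.8600)|| <= 1 * exp(-1.7600 * 4.8600)
= 1 * exp(-8.5536)
= 1 * 1.9285e-04
= 1.9285e-04

1.9285e-04


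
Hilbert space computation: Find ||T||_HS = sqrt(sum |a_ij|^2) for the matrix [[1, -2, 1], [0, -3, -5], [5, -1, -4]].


The Hilbert-Schmidt norm is sqrt(sum of squares of all entries).
Sum of squares = 1^2 + (-2)^2 + 1^2 + 0^2 + (-3)^2 + (-5)^2 + 5^2 + (-1)^2 + (-4)^2
= 1 + 4 + 1 + 0 + 9 + 25 + 25 + 1 + 16 = 82
||T||_HS = sqrt(82) = 9.0554

9.0554


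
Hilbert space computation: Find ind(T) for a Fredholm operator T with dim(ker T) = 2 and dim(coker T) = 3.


The Fredholm index is defined as ind(T) = dim(ker T) - dim(coker T)
= 2 - 3
= -1

-1


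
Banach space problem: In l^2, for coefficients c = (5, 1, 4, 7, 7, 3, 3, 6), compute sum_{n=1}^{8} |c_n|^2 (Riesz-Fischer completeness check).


sum |c_n|^2 = 5^2 + 1^2 + 4^2 + 7^2 + 7^2 + 3^2 + 3^2 + 6^2
= 25 + 1 + 16 + 49 + 49 + 9 + 9 + 36
= 194

194


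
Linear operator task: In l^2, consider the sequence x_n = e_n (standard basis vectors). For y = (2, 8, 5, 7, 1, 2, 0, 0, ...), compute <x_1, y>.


x_1 = e_1 is the standard basis vector with 1 in position 1.
<x_1, y> = y_1 = 2
As n -> infinity, <x_n, y> -> 0, confirming weak convergence of (x_n) to 0.

2


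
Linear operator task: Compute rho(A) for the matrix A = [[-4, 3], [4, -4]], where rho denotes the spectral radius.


For a 2x2 matrix, eigenvalues satisfy lambda^2 - (trace)*lambda + det = 0
trace = -4 + -4 = -8
det = -4*-4 - 3*4 = 4
discriminant = (-8)^2 - 4*(4) = 48
spectral radius = max |eigenvalue| = 7.4641

7.4641


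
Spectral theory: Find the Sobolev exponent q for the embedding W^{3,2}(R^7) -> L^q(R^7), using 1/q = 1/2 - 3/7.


Using the Sobolev embedding formula: 1/q = 1/p - k/n
1/q = 1/2 - 3/7 = 1/14
q = 1/(1/14) = 14

14.0000


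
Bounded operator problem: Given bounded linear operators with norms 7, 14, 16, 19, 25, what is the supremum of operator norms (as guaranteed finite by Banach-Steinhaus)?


By the Uniform Boundedness Principle, the supremum of norms is finite.
sup_k ||T_k|| = max(7, 14, 16, 19, 25) = 25

25


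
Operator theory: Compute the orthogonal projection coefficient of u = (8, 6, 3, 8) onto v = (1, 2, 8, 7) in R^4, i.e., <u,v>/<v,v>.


Computing <u,v> = 8*1 + 6*2 + 3*8 + 8*7 = 100
Computing <v,v> = 1^2 + 2^2 + 8^2 + 7^2 = 118
Projection coefficient = 100/118 = 0.8475

0.8475


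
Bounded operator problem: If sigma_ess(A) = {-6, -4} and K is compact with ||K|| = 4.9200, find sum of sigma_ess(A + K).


By Weyl's theorem, the essential spectrum is invariant under compact perturbations.
sigma_ess(A + K) = sigma_ess(A) = {-6, -4}
Sum = -6 + -4 = -10

-10


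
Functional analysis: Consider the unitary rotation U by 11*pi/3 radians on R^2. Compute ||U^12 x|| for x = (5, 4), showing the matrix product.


U is a rotation by theta = 11*pi/3
U^12 = rotation by 12*theta = 132*pi/3 = 0*pi/3 (mod 2*pi)
cos(0*pi/3) = 1.0000, sin(0*pi/3) = 0.0000
U^12 x = (1.0000 * 5 - 0.0000 * 4, 0.0000 * 5 + 1.0000 * 4)
= (5.0000, 4.0000)
||U^12 x|| = sqrt(5.0000^2 + 4.0000^2) = sqrt(41.0000) = 6.4031

6.4031


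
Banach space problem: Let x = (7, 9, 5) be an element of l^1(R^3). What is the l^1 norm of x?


The l^1 norm equals the sum of absolute values of all components.
||x||_1 = 7 + 9 + 5
= 21

21.0000


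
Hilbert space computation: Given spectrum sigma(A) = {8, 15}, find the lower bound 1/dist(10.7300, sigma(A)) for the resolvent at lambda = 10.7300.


dist(10.7300, {8, 15}) = min(|10.7300 - 8|, |10.7300 - 15|)
= min(2.7300, 4.2700) = 2.7300
Resolvent bound = 1/2.7300 = 0.3663

0.3663


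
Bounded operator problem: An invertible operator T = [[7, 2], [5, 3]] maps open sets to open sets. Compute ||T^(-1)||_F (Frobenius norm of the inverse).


det(T) = 7*3 - 2*5 = 11
T^(-1) = (1/11) * [[3, -2], [-5, 7]] = [[0.2727, -0.1818], [-0.4545, 0.6364]]
||T^(-1)||_F^2 = 0.2727^2 + (-0.1818)^2 + (-0.4545)^2 + 0.6364^2 = 0.7190
||T^(-1)||_F = sqrt(0.7190) = 0.8479

0.8479


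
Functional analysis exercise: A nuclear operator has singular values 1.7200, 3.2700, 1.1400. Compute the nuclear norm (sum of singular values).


The nuclear norm is the sum of all singular values.
||T||_1 = 1.7200 + 3.2700 + 1.1400
= 6.1300

6.1300


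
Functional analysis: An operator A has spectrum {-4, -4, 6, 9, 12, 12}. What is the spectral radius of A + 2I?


Spectrum of A + 2I = {-2, -2, 8, 11, 14, 14}
Spectral radius = max |lambda| over the shifted spectrum
= max(2, 2, 8, 11, 14, 14) = 14

14


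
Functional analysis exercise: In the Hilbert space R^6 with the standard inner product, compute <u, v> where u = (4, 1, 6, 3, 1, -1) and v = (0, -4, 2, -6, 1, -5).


Computing the standard inner product <u, v> = sum u_i * v_i
= 4*0 + 1*-4 + 6*2 + 3*-6 + 1*1 + -1*-5
= 0 + -4 + 12 + -18 + 1 + 5
= -4

-4


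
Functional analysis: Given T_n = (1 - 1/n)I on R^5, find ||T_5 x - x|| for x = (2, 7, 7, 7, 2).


T_5 x - x = (1 - 1/5)x - x = -x/5
||x|| = sqrt(155) = 12.4499
||T_5 x - x|| = ||x||/5 = 12.4499/5 = 2.4900

2.4900


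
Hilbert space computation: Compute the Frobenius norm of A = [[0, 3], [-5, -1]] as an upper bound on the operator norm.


||A||_F^2 = sum a_ij^2
= 0^2 + 3^2 + (-5)^2 + (-1)^2
= 0 + 9 + 25 + 1 = 35
||A||_F = sqrt(35) = 5.9161

5.9161


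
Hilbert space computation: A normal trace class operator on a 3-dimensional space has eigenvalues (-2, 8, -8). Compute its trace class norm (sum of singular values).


For a normal operator, singular values equal |eigenvalues|.
Trace norm = sum |lambda_i| = 2 + 8 + 8
= 18

18


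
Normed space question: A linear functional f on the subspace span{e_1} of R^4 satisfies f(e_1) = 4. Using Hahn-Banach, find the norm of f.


The norm of f is given by ||f|| = sup_{||x||=1} |f(x)|.
On span{e_1}, ||e_1|| = 1, so ||f|| = |f(e_1)| / ||e_1||
= |4| / 1 = 4.0000

4.0000


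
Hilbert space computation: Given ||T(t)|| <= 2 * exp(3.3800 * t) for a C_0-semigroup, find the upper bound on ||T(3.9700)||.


||T(3.9700)|| <= 2 * exp(3.3800 * 3.9700)
= 2 * exp(13.4186)
= 2 * 672394.1632
= 1.3448e+06

1.3448e+06


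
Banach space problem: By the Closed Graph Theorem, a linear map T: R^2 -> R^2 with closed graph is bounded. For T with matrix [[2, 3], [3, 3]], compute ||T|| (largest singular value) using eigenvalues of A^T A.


A^T A = [[13, 15], [15, 18]]
trace(A^T A) = 31, det(A^T A) = 9
discriminant = 31^2 - 4*9 = 925
Largest eigenvalue of A^T A = (trace + sqrt(disc))/2 = 30.7069
||T|| = sqrt(30.7069) = 5.5414

5.5414


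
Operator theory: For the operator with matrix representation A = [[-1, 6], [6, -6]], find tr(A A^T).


trace(A * A^T) = sum of squares of all entries
= (-1)^2 + 6^2 + 6^2 + (-6)^2
= 1 + 36 + 36 + 36
= 109

109


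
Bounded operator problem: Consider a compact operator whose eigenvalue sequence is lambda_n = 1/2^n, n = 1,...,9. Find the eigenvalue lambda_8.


The eigenvalue formula gives lambda_8 = 1/2^8
= 1/256
= 0.0039

0.0039


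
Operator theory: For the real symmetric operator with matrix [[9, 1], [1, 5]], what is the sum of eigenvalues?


For a self-adjoint (symmetric) matrix, the eigenvalues are real.
The sum of eigenvalues equals the trace of the matrix.
trace = 9 + 5 = 14

14


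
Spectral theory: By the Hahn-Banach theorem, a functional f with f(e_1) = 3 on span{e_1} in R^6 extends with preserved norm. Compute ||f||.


The norm of f is given by ||f|| = sup_{||x||=1} |f(x)|.
On span{e_1}, ||e_1|| = 1, so ||f|| = |f(e_1)| / ||e_1||
= |3| / 1 = 3.0000

3.0000


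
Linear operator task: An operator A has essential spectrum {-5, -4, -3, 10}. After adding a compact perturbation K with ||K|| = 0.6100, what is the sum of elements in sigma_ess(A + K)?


By Weyl's theorem, the essential spectrum is invariant under compact perturbations.
sigma_ess(A + K) = sigma_ess(A) = {-5, -4, -3, 10}
Sum = -5 + -4 + -3 + 10 = -2

-2


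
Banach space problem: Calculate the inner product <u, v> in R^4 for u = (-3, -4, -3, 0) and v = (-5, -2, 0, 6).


Computing the standard inner product <u, v> = sum u_i * v_i
= -3*-5 + -4*-2 + -3*0 + 0*6
= 15 + 8 + 0 + 0
= 23

23


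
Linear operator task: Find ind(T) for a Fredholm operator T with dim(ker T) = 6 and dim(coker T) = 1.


The Fredholm index is defined as ind(T) = dim(ker T) - dim(coker T)
= 6 - 1
= 5

5


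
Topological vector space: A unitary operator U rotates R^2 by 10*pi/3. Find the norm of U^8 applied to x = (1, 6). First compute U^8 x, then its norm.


U is a rotation by theta = 10*pi/3
U^8 = rotation by 8*theta = 80*pi/3 = 2*pi/3 (mod 2*pi)
cos(2*pi/3) = -0.5000, sin(2*pi/3) = 0.8660
U^8 x = (-0.5000 * 1 - 0.8660 * 6, 0.8660 * 1 + -0.5000 * 6)
= (-5.6962, -2.1340)
||U^8 x|| = sqrt((-5.6962)^2 + (-2.1340)^2) = sqrt(37.0000) = 6.0828

6.0828


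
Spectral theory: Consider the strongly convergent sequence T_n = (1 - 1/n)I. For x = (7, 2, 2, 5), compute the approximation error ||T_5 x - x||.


T_5 x - x = (1 - 1/5)x - x = -x/5
||x|| = sqrt(82) = 9.0554
||T_5 x - x|| = ||x||/5 = 9.0554/5 = 1.8111

1.8111


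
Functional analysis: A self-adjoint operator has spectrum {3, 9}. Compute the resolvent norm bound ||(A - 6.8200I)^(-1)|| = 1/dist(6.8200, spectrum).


dist(6.8200, {3, 9}) = min(|6.8200 - 3|, |6.8200 - 9|)
= min(3.8200, 2.1800) = 2.1800
Resolvent bound = 1/2.1800 = 0.4587

0.4587


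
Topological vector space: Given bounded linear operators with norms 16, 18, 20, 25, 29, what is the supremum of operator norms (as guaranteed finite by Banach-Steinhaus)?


By the Uniform Boundedness Principle, the supremum of norms is finite.
sup_k ||T_k|| = max(16, 18, 20, 25, 29) = 29

29


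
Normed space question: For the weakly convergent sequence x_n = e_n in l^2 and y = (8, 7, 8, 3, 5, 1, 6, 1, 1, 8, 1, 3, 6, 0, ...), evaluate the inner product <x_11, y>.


x_11 = e_11 is the standard basis vector with 1 in position 11.
<x_11, y> = y_11 = 1
As n -> infinity, <x_n, y> -> 0, confirming weak convergence of (x_n) to 0.

1


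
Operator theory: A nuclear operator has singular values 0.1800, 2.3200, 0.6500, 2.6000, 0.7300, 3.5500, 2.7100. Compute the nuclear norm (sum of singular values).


The nuclear norm is the sum of all singular values.
||T||_1 = 0.1800 + 2.3200 + 0.6500 + 2.6000 + 0.7300 + 3.5500 + 2.7100
= 12.7400

12.7400


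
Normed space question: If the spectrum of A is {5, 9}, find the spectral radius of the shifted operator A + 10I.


Spectrum of A + 10I = {15, 19}
Spectral radius = max |lambda| over the shifted spectrum
= max(15, 19) = 19

19


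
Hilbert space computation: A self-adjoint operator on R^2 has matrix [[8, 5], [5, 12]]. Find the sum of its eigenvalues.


For a self-adjoint (symmetric) matrix, the eigenvalues are real.
The sum of eigenvalues equals the trace of the matrix.
trace = 8 + 12 = 20

20


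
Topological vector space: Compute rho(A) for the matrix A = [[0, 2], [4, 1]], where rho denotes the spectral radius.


For a 2x2 matrix, eigenvalues satisfy lambda^2 - (trace)*lambda + det = 0
trace = 0 + 1 = 1
det = 0*1 - 2*4 = -8
discriminant = 1^2 - 4*(-8) = 33
spectral radius = max |eigenvalue| = 3.3723

3.3723


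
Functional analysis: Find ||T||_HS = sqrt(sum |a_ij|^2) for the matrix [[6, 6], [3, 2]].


The Hilbert-Schmidt norm is sqrt(sum of squares of all entries).
Sum of squares = 6^2 + 6^2 + 3^2 + 2^2
= 36 + 36 + 9 + 4 = 85
||T||_HS = sqrt(85) = 9.2195

9.2195


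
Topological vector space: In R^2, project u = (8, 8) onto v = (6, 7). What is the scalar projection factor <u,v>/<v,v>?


Computing <u,v> = 8*6 + 8*7 = 104
Computing <v,v> = 6^2 + 7^2 = 85
Projection coefficient = 104/85 = 1.2235

1.2235


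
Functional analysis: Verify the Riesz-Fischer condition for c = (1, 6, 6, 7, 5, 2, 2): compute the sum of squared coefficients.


sum |c_n|^2 = 1^2 + 6^2 + 6^2 + 7^2 + 5^2 + 2^2 + 2^2
= 1 + 36 + 36 + 49 + 25 + 4 + 4
= 155

155


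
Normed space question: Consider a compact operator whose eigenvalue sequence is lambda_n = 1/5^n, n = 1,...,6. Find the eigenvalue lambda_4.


The eigenvalue formula gives lambda_4 = 1/5^4
= 1/625
= 0.0016

0.0016


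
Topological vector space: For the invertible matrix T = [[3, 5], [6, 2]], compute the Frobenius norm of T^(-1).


det(T) = 3*2 - 5*6 = -24
T^(-1) = (1/-24) * [[2, -5], [-6, 3]] = [[-0.0833, 0.2083], [0.2500, -0.1250]]
||T^(-1)||_F^2 = (-0.0833)^2 + 0.2083^2 + 0.2500^2 + (-0.1250)^2 = 0.1285
||T^(-1)||_F = sqrt(0.1285) = 0.3584

0.3584


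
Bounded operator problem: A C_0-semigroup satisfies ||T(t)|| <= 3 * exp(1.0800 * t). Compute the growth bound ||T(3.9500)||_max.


||T(3.9500)|| <= 3 * exp(1.0800 * 3.9500)
= 3 * exp(4.2660)
= 3 * 71.2361
= 213.7084

213.7084


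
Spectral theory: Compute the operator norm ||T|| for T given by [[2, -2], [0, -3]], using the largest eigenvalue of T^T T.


A^T A = [[4, -4], [-4, 13]]
trace(A^T A) = 17, det(A^T A) = 36
discriminant = 17^2 - 4*36 = 145
Largest eigenvalue of A^T A = (trace + sqrt(disc))/2 = 14.5208
||T|| = sqrt(14.5208) = 3.8106

3.8106


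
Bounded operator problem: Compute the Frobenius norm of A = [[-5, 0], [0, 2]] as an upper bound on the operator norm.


||A||_F^2 = sum a_ij^2
= (-5)^2 + 0^2 + 0^2 + 2^2
= 25 + 0 + 0 + 4 = 29
||A||_F = sqrt(29) = 5.3852

5.3852


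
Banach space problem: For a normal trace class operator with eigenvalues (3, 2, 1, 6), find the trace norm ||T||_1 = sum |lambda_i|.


For a normal operator, singular values equal |eigenvalues|.
Trace norm = sum |lambda_i| = 3 + 2 + 1 + 6
= 12

12


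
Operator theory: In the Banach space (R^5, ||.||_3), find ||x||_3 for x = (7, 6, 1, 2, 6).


The l^3 norm = (sum |x_i|^3)^(1/3)
Sum of 3th powers = 343 + 216 + 1 + 8 + 216 = 784
||x||_3 = (784)^(1/3) = 9.2209

9.2209


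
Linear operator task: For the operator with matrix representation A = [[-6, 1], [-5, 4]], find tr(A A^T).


trace(A * A^T) = sum of squares of all entries
= (-6)^2 + 1^2 + (-5)^2 + 4^2
= 36 + 1 + 25 + 16
= 78

78


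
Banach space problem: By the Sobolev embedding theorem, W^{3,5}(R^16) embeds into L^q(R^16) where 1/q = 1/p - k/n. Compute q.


Using the Sobolev embedding formula: 1/q = 1/p - k/n
1/q = 1/5 - 3/16 = 1/80
q = 1/(1/80) = 80

80.0000


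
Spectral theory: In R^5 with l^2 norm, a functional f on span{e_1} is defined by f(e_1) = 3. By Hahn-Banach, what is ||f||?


The norm of f is given by ||f|| = sup_{||x||=1} |f(x)|.
On span{e_1}, ||e_1|| = 1, so ||f|| = |f(e_1)| / ||e_1||
= |3| / 1 = 3.0000

3.0000


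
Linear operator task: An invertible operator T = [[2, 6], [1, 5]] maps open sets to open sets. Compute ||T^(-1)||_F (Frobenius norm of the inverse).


det(T) = 2*5 - 6*1 = 4
T^(-1) = (1/4) * [[5, -6], [-1, 2]] = [[1.2500, -1.5000], [-0.2500, 0.5000]]
||T^(-1)||_F^2 = 1.2500^2 + (-1.5000)^2 + (-0.2500)^2 + 0.5000^2 = 4.1250
||T^(-1)||_F = sqrt(4.1250) = 2.0310

2.0310


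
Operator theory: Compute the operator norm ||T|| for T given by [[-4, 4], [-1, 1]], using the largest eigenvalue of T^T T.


A^T A = [[17, -17], [-17, 17]]
trace(A^T A) = 34, det(A^T A) = 0
discriminant = 34^2 - 4*0 = 1156
Largest eigenvalue of A^T A = (trace + sqrt(disc))/2 = 34.0000
||T|| = sqrt(34.0000) = 5.8310

5.8310


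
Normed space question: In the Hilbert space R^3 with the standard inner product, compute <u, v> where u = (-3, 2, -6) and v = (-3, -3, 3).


Computing the standard inner product <u, v> = sum u_i * v_i
= -3*-3 + 2*-3 + -6*3
= 9 + -6 + -18
= -15

-15


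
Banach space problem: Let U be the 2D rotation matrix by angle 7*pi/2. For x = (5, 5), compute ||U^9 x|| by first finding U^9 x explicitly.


U is a rotation by theta = 7*pi/2
U^9 = rotation by 9*theta = 63*pi/2 = 3*pi/2 (mod 2*pi)
cos(3*pi/2) = 0.0000, sin(3*pi/2) = -1.0000
U^9 x = (0.0000 * 5 - -1.0000 * 5, -1.0000 * 5 + 0.0000 * 5)
= (5.0000, -5.0000)
||U^9 x|| = sqrt(5.0000^2 + (-5.0000)^2) = sqrt(50.0000) = 7.0711

7.0711


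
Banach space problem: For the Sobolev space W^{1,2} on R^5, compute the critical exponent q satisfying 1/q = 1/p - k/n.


Using the Sobolev embedding formula: 1/q = 1/p - k/n
1/q = 1/2 - 1/5 = 3/10
q = 1/(3/10) = 10/3 = 3.3333

3.3333


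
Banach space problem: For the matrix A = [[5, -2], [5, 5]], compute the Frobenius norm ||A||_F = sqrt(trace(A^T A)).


||A||_F^2 = sum a_ij^2
= 5^2 + (-2)^2 + 5^2 + 5^2
= 25 + 4 + 25 + 25 = 79
||A||_F = sqrt(79) = 8.8882

8.8882


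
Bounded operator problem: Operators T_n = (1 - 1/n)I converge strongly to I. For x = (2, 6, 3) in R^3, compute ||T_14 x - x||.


T_14 x - x = (1 - 1/14)x - x = -x/14
||x|| = sqrt(49) = 7.0000
||T_14 x - x|| = ||x||/14 = 7.0000/14 = 0.5000

0.5000


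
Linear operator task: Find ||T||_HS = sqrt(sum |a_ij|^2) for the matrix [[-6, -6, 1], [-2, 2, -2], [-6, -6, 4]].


The Hilbert-Schmidt norm is sqrt(sum of squares of all entries).
Sum of squares = (-6)^2 + (-6)^2 + 1^2 + (-2)^2 + 2^2 + (-2)^2 + (-6)^2 + (-6)^2 + 4^2
= 36 + 36 + 1 + 4 + 4 + 4 + 36 + 36 + 16 = 173
||T||_HS = sqrt(173) = 13.1529

13.1529


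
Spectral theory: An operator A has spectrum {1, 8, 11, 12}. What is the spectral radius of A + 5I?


Spectrum of A + 5I = {6, 13, 16, 17}
Spectral radius = max |lambda| over the shifted spectrum
= max(6, 13, 16, 17) = 17

17


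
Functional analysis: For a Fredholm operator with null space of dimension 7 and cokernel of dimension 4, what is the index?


The Fredholm index is defined as ind(T) = dim(ker T) - dim(coker T)
= 7 - 4
= 3

3


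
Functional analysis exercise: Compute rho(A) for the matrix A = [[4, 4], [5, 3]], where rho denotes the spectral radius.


For a 2x2 matrix, eigenvalues satisfy lambda^2 - (trace)*lambda + det = 0
trace = 4 + 3 = 7
det = 4*3 - 4*5 = -8
discriminant = 7^2 - 4*(-8) = 81
spectral radius = max |eigenvalue| = 8.0000

8.0000


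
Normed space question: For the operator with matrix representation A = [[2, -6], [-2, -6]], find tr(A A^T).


trace(A * A^T) = sum of squares of all entries
= 2^2 + (-6)^2 + (-2)^2 + (-6)^2
= 4 + 36 + 4 + 36
= 80

80


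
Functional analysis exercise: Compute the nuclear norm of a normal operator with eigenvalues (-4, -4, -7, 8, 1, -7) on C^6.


For a normal operator, singular values equal |eigenvalues|.
Trace norm = sum |lambda_i| = 4 + 4 + 7 + 8 + 1 + 7
= 31

31


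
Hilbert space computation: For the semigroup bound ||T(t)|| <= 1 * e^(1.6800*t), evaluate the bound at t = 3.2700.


||T(3.2700)|| <= 1 * exp(1.6800 * 3.2700)
= 1 * exp(5.4936)
= 1 * 243.1309
= 243.1309

243.1309


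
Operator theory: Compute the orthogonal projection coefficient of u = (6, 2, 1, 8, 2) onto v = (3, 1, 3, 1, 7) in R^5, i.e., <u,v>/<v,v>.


Computing <u,v> = 6*3 + 2*1 + 1*3 + 8*1 + 2*7 = 45
Computing <v,v> = 3^2 + 1^2 + 3^2 + 1^2 + 7^2 = 69
Projection coefficient = 45/69 = 0.6522

0.6522


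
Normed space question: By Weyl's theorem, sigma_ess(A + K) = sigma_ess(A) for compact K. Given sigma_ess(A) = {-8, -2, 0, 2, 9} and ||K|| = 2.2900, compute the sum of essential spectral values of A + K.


By Weyl's theorem, the essential spectrum is invariant under compact perturbations.
sigma_ess(A + K) = sigma_ess(A) = {-8, -2, 0, 2, 9}
Sum = -8 + -2 + 0 + 2 + 9 = 1

1


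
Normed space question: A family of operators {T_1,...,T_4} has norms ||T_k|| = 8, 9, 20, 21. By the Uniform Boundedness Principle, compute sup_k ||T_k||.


By the Uniform Boundedness Principle, the supremum of norms is finite.
sup_k ||T_k|| = max(8, 9, 20, 21) = 21

21


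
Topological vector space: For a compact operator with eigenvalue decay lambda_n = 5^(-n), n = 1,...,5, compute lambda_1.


The eigenvalue formula gives lambda_1 = 1/5^1
= 1/5
= 0.2000

0.2000


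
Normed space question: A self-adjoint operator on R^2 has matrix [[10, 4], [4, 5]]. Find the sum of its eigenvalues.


For a self-adjoint (symmetric) matrix, the eigenvalues are real.
The sum of eigenvalues equals the trace of the matrix.
trace = 10 + 5 = 15

15


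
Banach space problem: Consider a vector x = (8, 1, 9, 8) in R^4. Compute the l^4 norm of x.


The l^4 norm = (sum |x_i|^4)^(1/4)
Sum of 4th powers = 4096 + 1 + 6561 + 4096 = 14754
||x||_4 = (14754)^(1/4) = 11.0212

11.0212


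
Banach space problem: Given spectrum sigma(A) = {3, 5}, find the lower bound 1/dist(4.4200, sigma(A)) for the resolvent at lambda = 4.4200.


dist(4.4200, {3, 5}) = min(|4.4200 - 3|, |4.4200 - 5|)
= min(1.4200, 0.5800) = 0.5800
Resolvent bound = 1/0.5800 = 1.7241

1.7241


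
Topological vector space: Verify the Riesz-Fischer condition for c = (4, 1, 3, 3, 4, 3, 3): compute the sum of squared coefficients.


sum |c_n|^2 = 4^2 + 1^2 + 3^2 + 3^2 + 4^2 + 3^2 + 3^2
= 16 + 1 + 9 + 9 + 16 + 9 + 9
= 69

69


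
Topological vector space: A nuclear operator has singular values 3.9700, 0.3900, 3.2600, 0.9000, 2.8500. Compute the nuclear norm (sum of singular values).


The nuclear norm is the sum of all singular values.
||T||_1 = 3.9700 + 0.3900 + 3.2600 + 0.9000 + 2.8500
= 11.3700

11.3700


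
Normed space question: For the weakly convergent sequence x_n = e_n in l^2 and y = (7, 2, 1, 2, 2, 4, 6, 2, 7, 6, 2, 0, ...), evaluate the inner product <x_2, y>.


x_2 = e_2 is the standard basis vector with 1 in position 2.
<x_2, y> = y_2 = 2
As n -> infinity, <x_n, y> -> 0, confirming weak convergence of (x_n) to 0.

2


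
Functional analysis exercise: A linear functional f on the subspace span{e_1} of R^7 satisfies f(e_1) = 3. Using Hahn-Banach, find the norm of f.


The norm of f is given by ||f|| = sup_{||x||=1} |f(x)|.
On span{e_1}, ||e_1|| = 1, so ||f|| = |f(e_1)| / ||e_1||
= |3| / 1 = 3.0000

3.0000


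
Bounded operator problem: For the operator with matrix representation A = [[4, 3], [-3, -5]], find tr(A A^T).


trace(A * A^T) = sum of squares of all entries
= 4^2 + 3^2 + (-3)^2 + (-5)^2
= 16 + 9 + 9 + 25
= 59

59


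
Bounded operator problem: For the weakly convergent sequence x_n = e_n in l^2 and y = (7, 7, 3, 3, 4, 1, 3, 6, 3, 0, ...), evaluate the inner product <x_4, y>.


x_4 = e_4 is the standard basis vector with 1 in position 4.
<x_4, y> = y_4 = 3
As n -> infinity, <x_n, y> -> 0, confirming weak convergence of (x_n) to 0.

3


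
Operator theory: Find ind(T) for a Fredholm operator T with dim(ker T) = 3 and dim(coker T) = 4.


The Fredholm index is defined as ind(T) = dim(ker T) - dim(coker T)
= 3 - 4
= -1

-1


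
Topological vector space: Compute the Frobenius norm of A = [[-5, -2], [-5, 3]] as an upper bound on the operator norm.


||A||_F^2 = sum a_ij^2
= (-5)^2 + (-2)^2 + (-5)^2 + 3^2
= 25 + 4 + 25 + 9 = 63
||A||_F = sqrt(63) = 7.9373

7.9373


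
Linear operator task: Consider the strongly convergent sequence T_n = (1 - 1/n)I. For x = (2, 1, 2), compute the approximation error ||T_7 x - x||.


T_7 x - x = (1 - 1/7)x - x = -x/7
||x|| = sqrt(9) = 3.0000
||T_7 x - x|| = ||x||/7 = 3.0000/7 = 0.4286

0.4286


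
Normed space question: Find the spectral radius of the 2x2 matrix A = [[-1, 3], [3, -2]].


For a 2x2 matrix, eigenvalues satisfy lambda^2 - (trace)*lambda + det = 0
trace = -1 + -2 = -3
det = -1*-2 - 3*3 = -7
discriminant = (-3)^2 - 4*(-7) = 37
spectral radius = max |eigenvalue| = 4.5414

4.5414


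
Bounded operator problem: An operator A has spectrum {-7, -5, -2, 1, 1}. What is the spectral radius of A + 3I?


Spectrum of A + 3I = {-4, -2, 1, 4, 4}
Spectral radius = max |lambda| over the shifted spectrum
= max(4, 2, 1, 4, 4) = 4

4


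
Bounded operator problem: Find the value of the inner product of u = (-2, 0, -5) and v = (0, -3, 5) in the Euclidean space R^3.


Computing the standard inner product <u, v> = sum u_i * v_i
= -2*0 + 0*-3 + -5*5
= 0 + 0 + -25
= -25

-25


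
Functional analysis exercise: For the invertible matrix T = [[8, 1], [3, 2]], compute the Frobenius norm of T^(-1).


det(T) = 8*2 - 1*3 = 13
T^(-1) = (1/13) * [[2, -1], [-3, 8]] = [[0.1538, -0.0769], [-0.2308, 0.6154]]
||T^(-1)||_F^2 = 0.1538^2 + (-0.0769)^2 + (-0.2308)^2 + 0.6154^2 = 0.4615
||T^(-1)||_F = sqrt(0.4615) = 0.6794

0.6794


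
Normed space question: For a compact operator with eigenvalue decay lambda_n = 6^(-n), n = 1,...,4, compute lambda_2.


The eigenvalue formula gives lambda_2 = 1/6^2
= 1/36
= 0.0278

0.0278


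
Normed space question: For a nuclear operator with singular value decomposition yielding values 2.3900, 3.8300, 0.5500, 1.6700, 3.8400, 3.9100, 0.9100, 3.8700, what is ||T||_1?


The nuclear norm is the sum of all singular values.
||T||_1 = 2.3900 + 3.8300 + 0.5500 + 1.6700 + 3.8400 + 3.9100 + 0.9100 + 3.8700
= 20.9700

20.9700


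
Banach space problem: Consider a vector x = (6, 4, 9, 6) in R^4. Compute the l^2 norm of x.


The l^2 norm = (sum |x_i|^2)^(1/2)
Sum of 2th powers = 36 + 16 + 81 + 36 = 169
||x||_2 = (169)^(1/2) = 13.0000

13.0000


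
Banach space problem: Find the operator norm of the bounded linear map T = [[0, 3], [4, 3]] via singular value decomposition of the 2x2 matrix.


A^T A = [[16, 12], [12, 18]]
trace(A^T A) = 34, det(A^T A) = 144
discriminant = 34^2 - 4*144 = 580
Largest eigenvalue of A^T A = (trace + sqrt(disc))/2 = 29.0416
||T|| = sqrt(29.0416) = 5.3890

5.3890


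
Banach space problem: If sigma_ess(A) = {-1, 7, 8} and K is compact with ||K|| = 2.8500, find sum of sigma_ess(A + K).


By Weyl's theorem, the essential spectrum is invariant under compact perturbations.
sigma_ess(A + K) = sigma_ess(A) = {-1, 7, 8}
Sum = -1 + 7 + 8 = 14

14


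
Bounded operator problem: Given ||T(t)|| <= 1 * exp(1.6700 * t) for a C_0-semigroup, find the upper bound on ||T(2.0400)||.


||T(2.0400)|| <= 1 * exp(1.6700 * 2.0400)
= 1 * exp(3.4068)
= 1 * 30.1686
= 30.1686

30.1686


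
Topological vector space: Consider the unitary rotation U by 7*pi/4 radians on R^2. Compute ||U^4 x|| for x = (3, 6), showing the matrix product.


U is a rotation by theta = 7*pi/4
U^4 = rotation by 4*theta = 28*pi/4 = 4*pi/4 (mod 2*pi)
cos(4*pi/4) = -1.0000, sin(4*pi/4) = 0.0000
U^4 x = (-1.0000 * 3 - 0.0000 * 6, 0.0000 * 3 + -1.0000 * 6)
= (-3.0000, -6.0000)
||U^4 x|| = sqrt((-3.0000)^2 + (-6.0000)^2) = sqrt(45.0000) = 6.7082

6.7082


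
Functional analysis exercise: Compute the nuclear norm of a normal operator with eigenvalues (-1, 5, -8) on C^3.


For a normal operator, singular values equal |eigenvalues|.
Trace norm = sum |lambda_i| = 1 + 5 + 8
= 14

14


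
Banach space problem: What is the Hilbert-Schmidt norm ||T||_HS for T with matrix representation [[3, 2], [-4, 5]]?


The Hilbert-Schmidt norm is sqrt(sum of squares of all entries).
Sum of squares = 3^2 + 2^2 + (-4)^2 + 5^2
= 9 + 4 + 16 + 25 = 54
||T||_HS = sqrt(54) = 7.3485

7.3485
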